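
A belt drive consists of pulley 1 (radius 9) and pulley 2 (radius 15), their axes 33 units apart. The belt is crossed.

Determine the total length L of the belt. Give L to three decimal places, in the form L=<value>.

L=159.786

crossed belt: β = asin((r1+r2)/C) = asin(24/33) = 46.6582°
wrap1 = wrap2 = π + 2β = 273.3165°
tangent length = C·cosβ = 22.6495
L = (r1+r2)·wrap + 2·C·cosβ = 24·4.7703 + 2·22.6495 = 159.7855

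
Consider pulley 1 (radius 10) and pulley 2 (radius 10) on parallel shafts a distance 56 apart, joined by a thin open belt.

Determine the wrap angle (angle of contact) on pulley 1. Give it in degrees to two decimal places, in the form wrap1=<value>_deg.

open belt: β = asin((r2−r1)/C) = asin(0/56) = 0.0000°
wrap1 = π − 2β = 180.0000°
wrap2 = π + 2β = 180.0000°

wrap1=180.00_deg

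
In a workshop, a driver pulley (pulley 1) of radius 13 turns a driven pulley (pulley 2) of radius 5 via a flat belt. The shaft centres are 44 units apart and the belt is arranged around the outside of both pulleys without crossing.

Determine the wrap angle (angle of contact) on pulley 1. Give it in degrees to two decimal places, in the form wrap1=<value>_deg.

wrap1=200.95_deg

open belt: β = asin((r2−r1)/C) = asin(-8/44) = -10.4757°
wrap1 = π − 2β = 200.9514°
wrap2 = π + 2β = 159.0486°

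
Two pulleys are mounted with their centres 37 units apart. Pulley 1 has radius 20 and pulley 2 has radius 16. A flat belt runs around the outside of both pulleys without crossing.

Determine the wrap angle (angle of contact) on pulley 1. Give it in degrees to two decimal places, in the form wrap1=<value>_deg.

open belt: β = asin((r2−r1)/C) = asin(-4/37) = -6.2063°
wrap1 = π − 2β = 192.4125°
wrap2 = π + 2β = 167.5875°

wrap1=192.41_deg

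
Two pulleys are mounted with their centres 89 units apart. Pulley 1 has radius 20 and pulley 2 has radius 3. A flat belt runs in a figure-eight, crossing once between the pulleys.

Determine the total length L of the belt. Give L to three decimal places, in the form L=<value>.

crossed belt: β = asin((r1+r2)/C) = asin(23/89) = 14.9767°
wrap1 = wrap2 = π + 2β = 209.9535°
tangent length = C·cosβ = 85.9767
L = (r1+r2)·wrap + 2·C·cosβ = 23·3.6644 + 2·85.9767 = 256.2342

L=256.234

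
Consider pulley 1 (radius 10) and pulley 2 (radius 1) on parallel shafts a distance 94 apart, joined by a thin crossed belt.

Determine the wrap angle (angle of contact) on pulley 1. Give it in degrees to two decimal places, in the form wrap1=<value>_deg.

crossed belt: β = asin((r1+r2)/C) = asin(11/94) = 6.7202°
wrap1 = wrap2 = π + 2β = 193.4404°

wrap1=193.44_deg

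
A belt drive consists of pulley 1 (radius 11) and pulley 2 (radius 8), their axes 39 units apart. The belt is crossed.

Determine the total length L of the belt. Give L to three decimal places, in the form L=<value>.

crossed belt: β = asin((r1+r2)/C) = asin(19/39) = 29.1554°
wrap1 = wrap2 = π + 2β = 238.3107°
tangent length = C·cosβ = 34.0588
L = (r1+r2)·wrap + 2·C·cosβ = 19·4.1593 + 2·34.0588 = 147.1444

L=147.144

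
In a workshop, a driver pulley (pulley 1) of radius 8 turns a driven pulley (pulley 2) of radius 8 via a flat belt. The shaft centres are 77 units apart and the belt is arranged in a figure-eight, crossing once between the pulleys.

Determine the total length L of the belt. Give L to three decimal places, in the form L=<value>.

L=207.602

crossed belt: β = asin((r1+r2)/C) = asin(16/77) = 11.9930°
wrap1 = wrap2 = π + 2β = 203.9860°
tangent length = C·cosβ = 75.3193
L = (r1+r2)·wrap + 2·C·cosβ = 16·3.5602 + 2·75.3193 = 207.6023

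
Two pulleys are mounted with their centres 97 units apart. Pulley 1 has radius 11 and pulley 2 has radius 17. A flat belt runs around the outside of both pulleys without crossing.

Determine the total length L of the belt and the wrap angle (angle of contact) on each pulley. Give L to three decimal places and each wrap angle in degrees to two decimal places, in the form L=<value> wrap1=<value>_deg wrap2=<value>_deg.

open belt: β = asin((r2−r1)/C) = asin(6/97) = 3.5463°
wrap1 = π − 2β = 172.9073°
wrap2 = π + 2β = 187.0927°
tangent length = C·cosβ = 96.8143
L = r1·wrap1 + r2·wrap2 + 2·C·cosβ = 11·3.0178 + 17·3.2654 + 2·96.8143 = 282.3358

L=282.336 wrap1=172.91_deg wrap2=187.09_deg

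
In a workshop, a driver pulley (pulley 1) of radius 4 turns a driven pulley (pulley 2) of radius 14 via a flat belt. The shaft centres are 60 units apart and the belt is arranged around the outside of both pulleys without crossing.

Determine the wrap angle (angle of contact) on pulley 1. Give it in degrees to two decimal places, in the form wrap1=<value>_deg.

open belt: β = asin((r2−r1)/C) = asin(10/60) = 9.5941°
wrap1 = π − 2β = 160.8119°
wrap2 = π + 2β = 199.1881°

wrap1=160.81_deg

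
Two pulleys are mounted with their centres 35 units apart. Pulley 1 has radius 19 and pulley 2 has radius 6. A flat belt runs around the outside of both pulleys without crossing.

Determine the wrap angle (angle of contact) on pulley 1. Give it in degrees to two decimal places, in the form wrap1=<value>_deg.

open belt: β = asin((r2−r1)/C) = asin(-13/35) = -21.8037°
wrap1 = π − 2β = 223.6075°
wrap2 = π + 2β = 136.3925°

wrap1=223.61_deg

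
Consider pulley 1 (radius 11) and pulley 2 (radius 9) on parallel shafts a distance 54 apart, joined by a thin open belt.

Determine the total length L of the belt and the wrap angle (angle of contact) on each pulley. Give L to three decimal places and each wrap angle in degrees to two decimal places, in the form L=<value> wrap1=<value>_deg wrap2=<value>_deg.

open belt: β = asin((r2−r1)/C) = asin(-2/54) = -2.1226°
wrap1 = π − 2β = 184.2451°
wrap2 = π + 2β = 175.7549°
tangent length = C·cosβ = 53.9630
L = r1·wrap1 + r2·wrap2 + 2·C·cosβ = 11·3.2157 + 9·3.0675 + 2·53.9630 = 170.9059

L=170.906 wrap1=184.25_deg wrap2=175.75_deg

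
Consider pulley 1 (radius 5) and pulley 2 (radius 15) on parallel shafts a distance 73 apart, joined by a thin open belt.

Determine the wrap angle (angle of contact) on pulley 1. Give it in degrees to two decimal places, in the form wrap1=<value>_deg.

open belt: β = asin((r2−r1)/C) = asin(10/73) = 7.8735°
wrap1 = π − 2β = 164.2530°
wrap2 = π + 2β = 195.7470°

wrap1=164.25_deg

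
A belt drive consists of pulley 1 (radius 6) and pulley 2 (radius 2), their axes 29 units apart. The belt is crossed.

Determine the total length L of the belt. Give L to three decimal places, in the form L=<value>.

crossed belt: β = asin((r1+r2)/C) = asin(8/29) = 16.0134°
wrap1 = wrap2 = π + 2β = 212.0268°
tangent length = C·cosβ = 27.8747
L = (r1+r2)·wrap + 2·C·cosβ = 8·3.7006 + 2·27.8747 = 85.3540

L=85.354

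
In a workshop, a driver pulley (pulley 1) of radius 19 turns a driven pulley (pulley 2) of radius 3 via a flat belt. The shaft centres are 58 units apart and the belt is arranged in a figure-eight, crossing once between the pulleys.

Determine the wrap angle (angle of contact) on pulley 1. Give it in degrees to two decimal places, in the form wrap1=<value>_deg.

wrap1=224.58_deg

crossed belt: β = asin((r1+r2)/C) = asin(22/58) = 22.2910°
wrap1 = wrap2 = π + 2β = 224.5819°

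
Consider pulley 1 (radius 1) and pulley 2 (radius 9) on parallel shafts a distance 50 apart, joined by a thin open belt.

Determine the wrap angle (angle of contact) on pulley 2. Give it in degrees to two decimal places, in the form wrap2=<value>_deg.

open belt: β = asin((r2−r1)/C) = asin(8/50) = 9.2069°
wrap1 = π − 2β = 161.5862°
wrap2 = π + 2β = 198.4138°

wrap2=198.41_deg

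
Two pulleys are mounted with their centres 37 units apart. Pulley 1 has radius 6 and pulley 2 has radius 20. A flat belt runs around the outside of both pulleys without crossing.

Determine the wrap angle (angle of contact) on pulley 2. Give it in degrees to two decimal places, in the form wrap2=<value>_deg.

wrap2=224.47_deg

open belt: β = asin((r2−r1)/C) = asin(14/37) = 22.2333°
wrap1 = π − 2β = 135.5335°
wrap2 = π + 2β = 224.4665°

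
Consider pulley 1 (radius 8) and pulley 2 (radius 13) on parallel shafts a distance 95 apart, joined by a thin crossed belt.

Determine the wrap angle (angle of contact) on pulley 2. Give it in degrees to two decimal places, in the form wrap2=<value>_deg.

wrap2=205.54_deg

crossed belt: β = asin((r1+r2)/C) = asin(21/95) = 12.7709°
wrap1 = wrap2 = π + 2β = 205.5417°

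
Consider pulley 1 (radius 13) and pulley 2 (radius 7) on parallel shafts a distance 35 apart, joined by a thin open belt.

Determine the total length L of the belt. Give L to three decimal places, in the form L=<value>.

open belt: β = asin((r2−r1)/C) = asin(-6/35) = -9.8709°
wrap1 = π − 2β = 199.7418°
wrap2 = π + 2β = 160.2582°
tangent length = C·cosβ = 34.4819
L = r1·wrap1 + r2·wrap2 + 2·C·cosβ = 13·3.4862 + 7·2.7970 + 2·34.4819 = 133.8630

L=133.863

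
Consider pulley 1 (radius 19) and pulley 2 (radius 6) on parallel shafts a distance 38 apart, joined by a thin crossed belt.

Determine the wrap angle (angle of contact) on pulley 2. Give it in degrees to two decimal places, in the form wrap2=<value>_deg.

crossed belt: β = asin((r1+r2)/C) = asin(25/38) = 41.1395°
wrap1 = wrap2 = π + 2β = 262.2790°

wrap2=262.28_deg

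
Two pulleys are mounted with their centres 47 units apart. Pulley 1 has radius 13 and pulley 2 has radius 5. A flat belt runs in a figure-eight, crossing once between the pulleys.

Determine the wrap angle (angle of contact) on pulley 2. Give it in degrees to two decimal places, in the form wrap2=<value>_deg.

wrap2=225.04_deg

crossed belt: β = asin((r1+r2)/C) = asin(18/47) = 22.5183°
wrap1 = wrap2 = π + 2β = 225.0366°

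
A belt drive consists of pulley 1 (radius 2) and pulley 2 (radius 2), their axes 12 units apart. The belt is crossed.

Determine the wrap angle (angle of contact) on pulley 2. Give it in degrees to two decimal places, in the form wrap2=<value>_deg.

crossed belt: β = asin((r1+r2)/C) = asin(4/12) = 19.4712°
wrap1 = wrap2 = π + 2β = 218.9424°

wrap2=218.94_deg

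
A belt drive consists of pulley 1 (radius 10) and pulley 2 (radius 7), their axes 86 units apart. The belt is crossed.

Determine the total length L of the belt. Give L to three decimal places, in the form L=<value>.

L=228.779

crossed belt: β = asin((r1+r2)/C) = asin(17/86) = 11.4010°
wrap1 = wrap2 = π + 2β = 202.8020°
tangent length = C·cosβ = 84.3030
L = (r1+r2)·wrap + 2·C·cosβ = 17·3.5396 + 2·84.3030 = 228.7786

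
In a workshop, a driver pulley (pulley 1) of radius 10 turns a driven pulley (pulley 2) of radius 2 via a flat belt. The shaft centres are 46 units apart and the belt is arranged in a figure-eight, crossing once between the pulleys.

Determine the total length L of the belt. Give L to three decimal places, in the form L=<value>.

L=132.848

crossed belt: β = asin((r1+r2)/C) = asin(12/46) = 15.1217°
wrap1 = wrap2 = π + 2β = 210.2433°
tangent length = C·cosβ = 44.4072
L = (r1+r2)·wrap + 2·C·cosβ = 12·3.6694 + 2·44.4072 = 132.8477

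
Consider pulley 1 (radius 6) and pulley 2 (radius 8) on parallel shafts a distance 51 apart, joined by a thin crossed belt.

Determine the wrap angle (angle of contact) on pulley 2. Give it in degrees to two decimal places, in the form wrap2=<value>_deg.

crossed belt: β = asin((r1+r2)/C) = asin(14/51) = 15.9328°
wrap1 = wrap2 = π + 2β = 211.8656°

wrap2=211.87_deg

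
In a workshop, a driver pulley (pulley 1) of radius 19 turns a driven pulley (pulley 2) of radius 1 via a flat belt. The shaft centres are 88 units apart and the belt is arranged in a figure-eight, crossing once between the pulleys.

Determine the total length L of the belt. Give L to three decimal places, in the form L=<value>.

L=243.397

crossed belt: β = asin((r1+r2)/C) = asin(20/88) = 13.1366°
wrap1 = wrap2 = π + 2β = 206.2731°
tangent length = C·cosβ = 85.6971
L = (r1+r2)·wrap + 2·C·cosβ = 20·3.6001 + 2·85.6971 = 243.3972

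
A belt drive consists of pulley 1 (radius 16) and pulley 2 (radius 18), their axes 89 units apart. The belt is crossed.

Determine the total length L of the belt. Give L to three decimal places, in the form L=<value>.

L=297.968

crossed belt: β = asin((r1+r2)/C) = asin(34/89) = 22.4590°
wrap1 = wrap2 = π + 2β = 224.9180°
tangent length = C·cosβ = 82.2496
L = (r1+r2)·wrap + 2·C·cosβ = 34·3.9256 + 2·82.2496 = 297.9683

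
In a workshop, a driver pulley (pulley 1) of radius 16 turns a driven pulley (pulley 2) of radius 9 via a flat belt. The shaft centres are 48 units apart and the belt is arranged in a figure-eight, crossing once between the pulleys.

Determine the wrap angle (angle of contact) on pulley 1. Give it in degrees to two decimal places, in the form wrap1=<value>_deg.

wrap1=242.78_deg

crossed belt: β = asin((r1+r2)/C) = asin(25/48) = 31.3882°
wrap1 = wrap2 = π + 2β = 242.7763°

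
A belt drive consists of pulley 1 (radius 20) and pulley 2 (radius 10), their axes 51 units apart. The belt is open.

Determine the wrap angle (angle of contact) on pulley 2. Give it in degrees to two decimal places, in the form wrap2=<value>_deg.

wrap2=157.38_deg

open belt: β = asin((r2−r1)/C) = asin(-10/51) = -11.3077°
wrap1 = π − 2β = 202.6155°
wrap2 = π + 2β = 157.3845°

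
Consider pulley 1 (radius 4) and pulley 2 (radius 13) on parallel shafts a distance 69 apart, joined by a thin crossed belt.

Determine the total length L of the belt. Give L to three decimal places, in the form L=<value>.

L=195.617

crossed belt: β = asin((r1+r2)/C) = asin(17/69) = 14.2632°
wrap1 = wrap2 = π + 2β = 208.5264°
tangent length = C·cosβ = 66.8730
L = (r1+r2)·wrap + 2·C·cosβ = 17·3.6395 + 2·66.8730 = 195.6171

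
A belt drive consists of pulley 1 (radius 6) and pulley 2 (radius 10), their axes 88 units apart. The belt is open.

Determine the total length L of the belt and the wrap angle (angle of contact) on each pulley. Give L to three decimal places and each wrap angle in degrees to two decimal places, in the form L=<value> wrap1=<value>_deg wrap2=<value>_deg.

L=226.447 wrap1=174.79_deg wrap2=185.21_deg

open belt: β = asin((r2−r1)/C) = asin(4/88) = 2.6053°
wrap1 = π − 2β = 174.7895°
wrap2 = π + 2β = 185.2105°
tangent length = C·cosβ = 87.9090
L = r1·wrap1 + r2·wrap2 + 2·C·cosβ = 6·3.0507 + 10·3.2325 + 2·87.9090 = 226.4473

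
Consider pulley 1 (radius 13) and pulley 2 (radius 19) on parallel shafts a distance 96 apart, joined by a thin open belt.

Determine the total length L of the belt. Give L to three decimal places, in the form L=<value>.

L=292.906

open belt: β = asin((r2−r1)/C) = asin(6/96) = 3.5833°
wrap1 = π − 2β = 172.8334°
wrap2 = π + 2β = 187.1666°
tangent length = C·cosβ = 95.8123
L = r1·wrap1 + r2·wrap2 + 2·C·cosβ = 13·3.0165 + 19·3.2667 + 2·95.8123 = 292.9061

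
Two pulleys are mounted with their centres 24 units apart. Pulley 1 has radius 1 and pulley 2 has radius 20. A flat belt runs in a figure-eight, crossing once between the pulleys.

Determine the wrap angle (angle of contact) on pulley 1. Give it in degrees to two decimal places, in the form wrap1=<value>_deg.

wrap1=302.09_deg

crossed belt: β = asin((r1+r2)/C) = asin(21/24) = 61.0450°
wrap1 = wrap2 = π + 2β = 302.0900°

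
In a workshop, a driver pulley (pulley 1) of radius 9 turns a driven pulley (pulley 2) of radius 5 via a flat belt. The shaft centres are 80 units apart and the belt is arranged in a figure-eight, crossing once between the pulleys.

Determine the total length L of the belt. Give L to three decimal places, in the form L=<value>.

crossed belt: β = asin((r1+r2)/C) = asin(14/80) = 10.0787°
wrap1 = wrap2 = π + 2β = 200.1573°
tangent length = C·cosβ = 78.7655
L = (r1+r2)·wrap + 2·C·cosβ = 14·3.4934 + 2·78.7655 = 206.4386

L=206.439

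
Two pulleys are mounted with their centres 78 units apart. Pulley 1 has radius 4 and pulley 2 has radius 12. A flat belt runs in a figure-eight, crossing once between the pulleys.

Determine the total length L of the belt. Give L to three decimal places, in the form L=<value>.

crossed belt: β = asin((r1+r2)/C) = asin(16/78) = 11.8370°
wrap1 = wrap2 = π + 2β = 203.6740°
tangent length = C·cosβ = 76.3413
L = (r1+r2)·wrap + 2·C·cosβ = 16·3.5548 + 2·76.3413 = 209.5592

L=209.559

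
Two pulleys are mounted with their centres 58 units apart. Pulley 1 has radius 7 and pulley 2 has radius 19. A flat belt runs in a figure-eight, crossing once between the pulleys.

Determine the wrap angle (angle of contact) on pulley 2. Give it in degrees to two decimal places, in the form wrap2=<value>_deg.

crossed belt: β = asin((r1+r2)/C) = asin(26/58) = 26.6331°
wrap1 = wrap2 = π + 2β = 233.2662°

wrap2=233.27_deg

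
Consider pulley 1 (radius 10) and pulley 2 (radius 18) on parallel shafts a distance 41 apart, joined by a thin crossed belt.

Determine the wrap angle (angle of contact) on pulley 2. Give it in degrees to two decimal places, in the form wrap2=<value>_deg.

crossed belt: β = asin((r1+r2)/C) = asin(28/41) = 43.0728°
wrap1 = wrap2 = π + 2β = 266.1456°

wrap2=266.15_deg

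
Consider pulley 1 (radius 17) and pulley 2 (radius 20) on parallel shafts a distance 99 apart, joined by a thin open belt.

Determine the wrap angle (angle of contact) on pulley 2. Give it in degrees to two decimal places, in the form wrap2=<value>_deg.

open belt: β = asin((r2−r1)/C) = asin(3/99) = 1.7365°
wrap1 = π − 2β = 176.5270°
wrap2 = π + 2β = 183.4730°

wrap2=183.47_deg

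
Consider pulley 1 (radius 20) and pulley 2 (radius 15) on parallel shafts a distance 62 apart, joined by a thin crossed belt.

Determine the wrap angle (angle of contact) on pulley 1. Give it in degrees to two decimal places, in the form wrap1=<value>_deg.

wrap1=248.74_deg

crossed belt: β = asin((r1+r2)/C) = asin(35/62) = 34.3687°
wrap1 = wrap2 = π + 2β = 248.7374°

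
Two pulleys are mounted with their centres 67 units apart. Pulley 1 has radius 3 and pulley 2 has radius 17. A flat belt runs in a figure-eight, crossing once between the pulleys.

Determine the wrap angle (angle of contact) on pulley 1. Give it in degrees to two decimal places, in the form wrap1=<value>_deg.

wrap1=214.74_deg

crossed belt: β = asin((r1+r2)/C) = asin(20/67) = 17.3680°
wrap1 = wrap2 = π + 2β = 214.7360°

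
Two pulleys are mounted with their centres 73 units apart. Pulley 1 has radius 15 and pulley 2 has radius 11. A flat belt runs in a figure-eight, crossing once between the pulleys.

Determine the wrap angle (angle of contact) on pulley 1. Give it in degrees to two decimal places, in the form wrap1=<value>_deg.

crossed belt: β = asin((r1+r2)/C) = asin(26/73) = 20.8648°
wrap1 = wrap2 = π + 2β = 221.7296°

wrap1=221.73_deg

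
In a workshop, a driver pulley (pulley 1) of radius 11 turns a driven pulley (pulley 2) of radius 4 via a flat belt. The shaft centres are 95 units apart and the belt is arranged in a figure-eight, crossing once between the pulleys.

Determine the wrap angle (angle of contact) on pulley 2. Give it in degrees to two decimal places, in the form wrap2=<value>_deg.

crossed belt: β = asin((r1+r2)/C) = asin(15/95) = 9.0847°
wrap1 = wrap2 = π + 2β = 198.1694°

wrap2=198.17_deg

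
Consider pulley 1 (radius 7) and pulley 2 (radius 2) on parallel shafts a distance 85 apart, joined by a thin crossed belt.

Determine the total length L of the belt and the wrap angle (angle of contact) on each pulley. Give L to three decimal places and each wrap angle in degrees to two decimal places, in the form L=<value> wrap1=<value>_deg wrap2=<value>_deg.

crossed belt: β = asin((r1+r2)/C) = asin(9/85) = 6.0780°
wrap1 = wrap2 = π + 2β = 192.1560°
tangent length = C·cosβ = 84.5222
L = (r1+r2)·wrap + 2·C·cosβ = 9·3.3538 + 2·84.5222 = 199.2282

L=199.228 wrap1=192.16_deg wrap2=192.16_deg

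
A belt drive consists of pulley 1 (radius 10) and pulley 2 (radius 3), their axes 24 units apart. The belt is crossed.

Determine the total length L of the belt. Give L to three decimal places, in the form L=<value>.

crossed belt: β = asin((r1+r2)/C) = asin(13/24) = 32.7972°
wrap1 = wrap2 = π + 2β = 245.5943°
tangent length = C·cosβ = 20.1742
L = (r1+r2)·wrap + 2·C·cosβ = 13·4.2864 + 2·20.1742 = 96.0721

L=96.072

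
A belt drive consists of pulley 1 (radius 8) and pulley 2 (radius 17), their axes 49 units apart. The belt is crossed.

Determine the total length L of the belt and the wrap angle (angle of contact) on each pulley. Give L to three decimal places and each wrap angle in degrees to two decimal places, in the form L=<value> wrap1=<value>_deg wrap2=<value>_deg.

crossed belt: β = asin((r1+r2)/C) = asin(25/49) = 30.6774°
wrap1 = wrap2 = π + 2β = 241.3548°
tangent length = C·cosβ = 42.1426
L = (r1+r2)·wrap + 2·C·cosβ = 25·4.2124 + 2·42.1426 = 189.5961

L=189.596 wrap1=241.35_deg wrap2=241.35_deg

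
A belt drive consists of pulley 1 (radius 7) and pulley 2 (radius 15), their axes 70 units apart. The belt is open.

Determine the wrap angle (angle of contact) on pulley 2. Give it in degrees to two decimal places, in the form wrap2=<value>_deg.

open belt: β = asin((r2−r1)/C) = asin(8/70) = 6.5624°
wrap1 = π − 2β = 166.8751°
wrap2 = π + 2β = 193.1249°

wrap2=193.12_deg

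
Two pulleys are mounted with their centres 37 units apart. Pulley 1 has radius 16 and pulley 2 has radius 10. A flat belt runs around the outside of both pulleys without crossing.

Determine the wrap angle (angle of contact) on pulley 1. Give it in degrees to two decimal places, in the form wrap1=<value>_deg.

wrap1=198.66_deg

open belt: β = asin((r2−r1)/C) = asin(-6/37) = -9.3324°
wrap1 = π − 2β = 198.6648°
wrap2 = π + 2β = 161.3352°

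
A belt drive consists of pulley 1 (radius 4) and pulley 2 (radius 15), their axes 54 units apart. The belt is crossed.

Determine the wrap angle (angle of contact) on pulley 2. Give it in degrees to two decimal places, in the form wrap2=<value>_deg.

wrap2=221.20_deg

crossed belt: β = asin((r1+r2)/C) = asin(19/54) = 20.6006°
wrap1 = wrap2 = π + 2β = 221.2012°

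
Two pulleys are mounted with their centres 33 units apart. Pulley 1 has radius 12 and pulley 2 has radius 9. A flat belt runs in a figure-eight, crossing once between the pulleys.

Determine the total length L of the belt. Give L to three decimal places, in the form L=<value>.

L=145.856

crossed belt: β = asin((r1+r2)/C) = asin(21/33) = 39.5212°
wrap1 = wrap2 = π + 2β = 259.0424°
tangent length = C·cosβ = 25.4558
L = (r1+r2)·wrap + 2·C·cosβ = 21·4.5211 + 2·25.4558 = 145.8557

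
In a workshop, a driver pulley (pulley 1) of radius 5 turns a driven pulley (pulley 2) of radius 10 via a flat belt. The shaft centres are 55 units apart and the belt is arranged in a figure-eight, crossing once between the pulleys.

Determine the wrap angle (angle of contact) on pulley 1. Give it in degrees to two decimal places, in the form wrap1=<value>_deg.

crossed belt: β = asin((r1+r2)/C) = asin(15/55) = 15.8266°
wrap1 = wrap2 = π + 2β = 211.6532°

wrap1=211.65_deg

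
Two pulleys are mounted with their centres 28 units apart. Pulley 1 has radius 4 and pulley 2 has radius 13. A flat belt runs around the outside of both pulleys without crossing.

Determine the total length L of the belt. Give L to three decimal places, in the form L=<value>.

L=112.326

open belt: β = asin((r2−r1)/C) = asin(9/28) = 18.7493°
wrap1 = π − 2β = 142.5013°
wrap2 = π + 2β = 217.4987°
tangent length = C·cosβ = 26.5141
L = r1·wrap1 + r2·wrap2 + 2·C·cosβ = 4·2.4871 + 13·3.7961 + 2·26.5141 = 112.3256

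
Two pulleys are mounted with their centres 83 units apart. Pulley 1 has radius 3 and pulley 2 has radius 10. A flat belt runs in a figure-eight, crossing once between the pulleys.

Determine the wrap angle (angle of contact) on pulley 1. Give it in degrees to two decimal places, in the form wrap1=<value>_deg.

wrap1=198.02_deg

crossed belt: β = asin((r1+r2)/C) = asin(13/83) = 9.0111°
wrap1 = wrap2 = π + 2β = 198.0223°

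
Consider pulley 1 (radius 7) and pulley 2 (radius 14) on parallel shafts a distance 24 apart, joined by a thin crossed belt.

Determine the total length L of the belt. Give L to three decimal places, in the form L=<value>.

crossed belt: β = asin((r1+r2)/C) = asin(21/24) = 61.0450°
wrap1 = wrap2 = π + 2β = 302.0900°
tangent length = C·cosβ = 11.6190
L = (r1+r2)·wrap + 2·C·cosβ = 21·5.2725 + 2·11.6190 = 133.9597

L=133.960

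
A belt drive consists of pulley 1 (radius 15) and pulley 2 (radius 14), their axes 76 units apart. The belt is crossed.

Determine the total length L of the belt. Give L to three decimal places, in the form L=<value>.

crossed belt: β = asin((r1+r2)/C) = asin(29/76) = 22.4315°
wrap1 = wrap2 = π + 2β = 224.8630°
tangent length = C·cosβ = 70.2496
L = (r1+r2)·wrap + 2·C·cosβ = 29·3.9246 + 2·70.2496 = 254.3125

L=254.313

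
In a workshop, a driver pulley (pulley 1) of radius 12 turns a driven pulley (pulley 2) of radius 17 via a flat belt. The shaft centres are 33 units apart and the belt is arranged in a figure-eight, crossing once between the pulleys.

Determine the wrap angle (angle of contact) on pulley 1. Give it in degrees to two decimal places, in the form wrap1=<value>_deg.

wrap1=302.99_deg

crossed belt: β = asin((r1+r2)/C) = asin(29/33) = 61.4965°
wrap1 = wrap2 = π + 2β = 302.9930°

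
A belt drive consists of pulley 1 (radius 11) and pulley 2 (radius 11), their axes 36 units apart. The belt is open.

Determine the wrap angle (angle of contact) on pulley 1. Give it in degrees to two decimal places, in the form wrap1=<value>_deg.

wrap1=180.00_deg

open belt: β = asin((r2−r1)/C) = asin(0/36) = 0.0000°
wrap1 = π − 2β = 180.0000°
wrap2 = π + 2β = 180.0000°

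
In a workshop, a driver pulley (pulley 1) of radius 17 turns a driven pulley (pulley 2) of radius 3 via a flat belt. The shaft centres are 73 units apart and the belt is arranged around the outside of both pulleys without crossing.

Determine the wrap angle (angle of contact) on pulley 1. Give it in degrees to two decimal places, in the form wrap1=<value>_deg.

wrap1=202.11_deg

open belt: β = asin((r2−r1)/C) = asin(-14/73) = -11.0567°
wrap1 = π − 2β = 202.1135°
wrap2 = π + 2β = 157.8865°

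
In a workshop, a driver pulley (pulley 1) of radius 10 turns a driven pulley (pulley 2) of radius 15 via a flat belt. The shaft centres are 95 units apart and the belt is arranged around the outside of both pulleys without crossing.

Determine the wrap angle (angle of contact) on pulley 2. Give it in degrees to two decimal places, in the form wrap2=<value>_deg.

open belt: β = asin((r2−r1)/C) = asin(5/95) = 3.0170°
wrap1 = π − 2β = 173.9661°
wrap2 = π + 2β = 186.0339°

wrap2=186.03_deg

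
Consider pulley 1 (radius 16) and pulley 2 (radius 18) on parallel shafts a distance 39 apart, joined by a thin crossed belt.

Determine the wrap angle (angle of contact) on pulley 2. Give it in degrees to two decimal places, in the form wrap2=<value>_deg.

wrap2=301.34_deg

crossed belt: β = asin((r1+r2)/C) = asin(34/39) = 60.6679°
wrap1 = wrap2 = π + 2β = 301.3358°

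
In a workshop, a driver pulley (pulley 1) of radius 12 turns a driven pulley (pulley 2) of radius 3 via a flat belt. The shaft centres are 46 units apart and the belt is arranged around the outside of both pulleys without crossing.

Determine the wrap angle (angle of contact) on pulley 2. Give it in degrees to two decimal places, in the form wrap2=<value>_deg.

wrap2=157.43_deg

open belt: β = asin((r2−r1)/C) = asin(-9/46) = -11.2828°
wrap1 = π − 2β = 202.5656°
wrap2 = π + 2β = 157.4344°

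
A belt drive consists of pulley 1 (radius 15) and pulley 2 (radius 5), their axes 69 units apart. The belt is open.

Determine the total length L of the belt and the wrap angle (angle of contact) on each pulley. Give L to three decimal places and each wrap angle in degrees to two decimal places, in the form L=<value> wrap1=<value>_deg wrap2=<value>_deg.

L=202.284 wrap1=196.67_deg wrap2=163.33_deg

open belt: β = asin((r2−r1)/C) = asin(-10/69) = -8.3331°
wrap1 = π − 2β = 196.6662°
wrap2 = π + 2β = 163.3338°
tangent length = C·cosβ = 68.2715
L = r1·wrap1 + r2·wrap2 + 2·C·cosβ = 15·3.4325 + 5·2.8507 + 2·68.2715 = 202.2837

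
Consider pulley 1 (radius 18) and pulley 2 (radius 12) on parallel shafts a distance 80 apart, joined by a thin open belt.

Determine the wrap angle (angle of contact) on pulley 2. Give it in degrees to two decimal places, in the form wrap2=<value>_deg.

wrap2=171.40_deg

open belt: β = asin((r2−r1)/C) = asin(-6/80) = -4.3012°
wrap1 = π − 2β = 188.6024°
wrap2 = π + 2β = 171.3976°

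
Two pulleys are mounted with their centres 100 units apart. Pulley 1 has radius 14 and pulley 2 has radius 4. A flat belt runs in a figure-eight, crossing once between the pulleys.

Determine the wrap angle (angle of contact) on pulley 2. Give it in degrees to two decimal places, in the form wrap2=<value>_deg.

crossed belt: β = asin((r1+r2)/C) = asin(18/100) = 10.3698°
wrap1 = wrap2 = π + 2β = 200.7395°

wrap2=200.74_deg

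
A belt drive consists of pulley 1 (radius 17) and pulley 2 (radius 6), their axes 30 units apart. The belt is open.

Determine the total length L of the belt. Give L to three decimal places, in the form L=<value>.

open belt: β = asin((r2−r1)/C) = asin(-11/30) = -21.5102°
wrap1 = π − 2β = 223.0204°
wrap2 = π + 2β = 136.9796°
tangent length = C·cosβ = 27.9106
L = r1·wrap1 + r2·wrap2 + 2·C·cosβ = 17·3.8924 + 6·2.3907 + 2·27.9106 = 136.3371

L=136.337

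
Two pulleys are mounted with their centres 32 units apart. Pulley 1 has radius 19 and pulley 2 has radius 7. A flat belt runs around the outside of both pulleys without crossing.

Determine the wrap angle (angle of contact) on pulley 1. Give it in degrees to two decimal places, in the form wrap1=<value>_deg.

wrap1=224.05_deg

open belt: β = asin((r2−r1)/C) = asin(-12/32) = -22.0243°
wrap1 = π − 2β = 224.0486°
wrap2 = π + 2β = 135.9514°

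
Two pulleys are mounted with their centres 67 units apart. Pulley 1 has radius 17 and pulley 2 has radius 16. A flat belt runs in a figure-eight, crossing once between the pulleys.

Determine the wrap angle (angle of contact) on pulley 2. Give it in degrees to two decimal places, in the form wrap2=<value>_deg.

crossed belt: β = asin((r1+r2)/C) = asin(33/67) = 29.5075°
wrap1 = wrap2 = π + 2β = 239.0150°

wrap2=239.01_deg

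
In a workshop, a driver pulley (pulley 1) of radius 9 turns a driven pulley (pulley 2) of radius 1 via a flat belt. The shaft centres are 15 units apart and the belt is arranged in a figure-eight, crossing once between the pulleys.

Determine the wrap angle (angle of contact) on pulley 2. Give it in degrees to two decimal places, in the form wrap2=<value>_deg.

crossed belt: β = asin((r1+r2)/C) = asin(10/15) = 41.8103°
wrap1 = wrap2 = π + 2β = 263.6206°

wrap2=263.62_deg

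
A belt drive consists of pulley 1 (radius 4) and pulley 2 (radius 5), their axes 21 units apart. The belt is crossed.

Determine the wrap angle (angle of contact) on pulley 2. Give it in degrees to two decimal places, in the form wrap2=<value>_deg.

wrap2=230.75_deg

crossed belt: β = asin((r1+r2)/C) = asin(9/21) = 25.3769°
wrap1 = wrap2 = π + 2β = 230.7539°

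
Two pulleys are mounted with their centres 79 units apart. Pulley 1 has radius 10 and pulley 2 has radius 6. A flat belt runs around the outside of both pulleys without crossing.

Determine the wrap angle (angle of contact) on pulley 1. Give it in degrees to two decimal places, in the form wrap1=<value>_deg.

wrap1=185.80_deg

open belt: β = asin((r2−r1)/C) = asin(-4/79) = -2.9023°
wrap1 = π − 2β = 185.8046°
wrap2 = π + 2β = 174.1954°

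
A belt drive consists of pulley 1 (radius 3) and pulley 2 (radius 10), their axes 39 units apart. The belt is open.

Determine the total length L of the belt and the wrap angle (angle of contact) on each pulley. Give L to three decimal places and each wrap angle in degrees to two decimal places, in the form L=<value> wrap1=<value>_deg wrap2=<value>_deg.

L=120.101 wrap1=159.32_deg wrap2=200.68_deg

open belt: β = asin((r2−r1)/C) = asin(7/39) = 10.3399°
wrap1 = π − 2β = 159.3202°
wrap2 = π + 2β = 200.6798°
tangent length = C·cosβ = 38.3667
L = r1·wrap1 + r2·wrap2 + 2·C·cosβ = 3·2.7807 + 10·3.5025 + 2·38.3667 = 120.1005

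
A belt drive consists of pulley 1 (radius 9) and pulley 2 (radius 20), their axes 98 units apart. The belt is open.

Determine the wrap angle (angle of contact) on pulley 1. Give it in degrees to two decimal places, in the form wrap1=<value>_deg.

wrap1=167.11_deg

open belt: β = asin((r2−r1)/C) = asin(11/98) = 6.4447°
wrap1 = π − 2β = 167.1105°
wrap2 = π + 2β = 192.8895°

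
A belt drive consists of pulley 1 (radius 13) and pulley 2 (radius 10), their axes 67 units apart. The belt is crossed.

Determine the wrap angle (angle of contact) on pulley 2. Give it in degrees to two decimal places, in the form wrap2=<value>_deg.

wrap2=220.15_deg

crossed belt: β = asin((r1+r2)/C) = asin(23/67) = 20.0771°
wrap1 = wrap2 = π + 2β = 220.1541°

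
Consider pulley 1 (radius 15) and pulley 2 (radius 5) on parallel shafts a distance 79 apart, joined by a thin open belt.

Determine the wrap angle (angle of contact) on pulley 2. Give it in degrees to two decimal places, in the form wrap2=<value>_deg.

wrap2=165.46_deg

open belt: β = asin((r2−r1)/C) = asin(-10/79) = -7.2721°
wrap1 = π − 2β = 194.5443°
wrap2 = π + 2β = 165.4557°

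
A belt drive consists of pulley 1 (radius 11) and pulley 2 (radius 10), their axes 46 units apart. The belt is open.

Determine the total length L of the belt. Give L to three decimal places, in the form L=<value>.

L=157.995

open belt: β = asin((r2−r1)/C) = asin(-1/46) = -1.2457°
wrap1 = π − 2β = 182.4913°
wrap2 = π + 2β = 177.5087°
tangent length = C·cosβ = 45.9891
L = r1·wrap1 + r2·wrap2 + 2·C·cosβ = 11·3.1851 + 10·3.0981 + 2·45.9891 = 157.9952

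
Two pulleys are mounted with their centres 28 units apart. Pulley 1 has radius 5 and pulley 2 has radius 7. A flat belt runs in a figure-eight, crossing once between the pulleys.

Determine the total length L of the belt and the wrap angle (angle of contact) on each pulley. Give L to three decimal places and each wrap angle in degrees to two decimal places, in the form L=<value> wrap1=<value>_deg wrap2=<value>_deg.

L=98.925 wrap1=230.75_deg wrap2=230.75_deg

crossed belt: β = asin((r1+r2)/C) = asin(12/28) = 25.3769°
wrap1 = wrap2 = π + 2β = 230.7539°
tangent length = C·cosβ = 25.2982
L = (r1+r2)·wrap + 2·C·cosβ = 12·4.0274 + 2·25.2982 = 98.9254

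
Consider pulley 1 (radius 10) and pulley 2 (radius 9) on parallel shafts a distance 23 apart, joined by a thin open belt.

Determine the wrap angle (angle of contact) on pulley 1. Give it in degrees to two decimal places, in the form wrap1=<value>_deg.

open belt: β = asin((r2−r1)/C) = asin(-1/23) = -2.4919°
wrap1 = π − 2β = 184.9838°
wrap2 = π + 2β = 175.0162°

wrap1=184.98_deg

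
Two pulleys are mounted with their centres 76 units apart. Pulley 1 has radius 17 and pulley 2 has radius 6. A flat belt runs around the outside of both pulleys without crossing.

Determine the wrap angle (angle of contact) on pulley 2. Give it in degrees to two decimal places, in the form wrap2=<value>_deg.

open belt: β = asin((r2−r1)/C) = asin(-11/76) = -8.3220°
wrap1 = π − 2β = 196.6441°
wrap2 = π + 2β = 163.3559°

wrap2=163.36_deg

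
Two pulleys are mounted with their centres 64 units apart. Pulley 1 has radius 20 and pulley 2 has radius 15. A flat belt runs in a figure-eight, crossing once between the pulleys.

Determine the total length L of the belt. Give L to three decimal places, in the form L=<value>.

L=257.623

crossed belt: β = asin((r1+r2)/C) = asin(35/64) = 33.1529°
wrap1 = wrap2 = π + 2β = 246.3058°
tangent length = C·cosβ = 53.5817
L = (r1+r2)·wrap + 2·C·cosβ = 35·4.2988 + 2·53.5817 = 257.6231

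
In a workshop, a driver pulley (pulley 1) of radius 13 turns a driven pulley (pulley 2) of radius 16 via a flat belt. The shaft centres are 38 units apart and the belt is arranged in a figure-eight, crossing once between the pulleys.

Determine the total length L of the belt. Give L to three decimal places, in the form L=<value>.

L=190.573

crossed belt: β = asin((r1+r2)/C) = asin(29/38) = 49.7434°
wrap1 = wrap2 = π + 2β = 279.4868°
tangent length = C·cosβ = 24.5561
L = (r1+r2)·wrap + 2·C·cosβ = 29·4.8780 + 2·24.5561 = 190.5731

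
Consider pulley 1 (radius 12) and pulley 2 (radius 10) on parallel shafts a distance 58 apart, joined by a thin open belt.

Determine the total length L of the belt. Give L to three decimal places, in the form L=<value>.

L=185.184

open belt: β = asin((r2−r1)/C) = asin(-2/58) = -1.9761°
wrap1 = π − 2β = 183.9522°
wrap2 = π + 2β = 176.0478°
tangent length = C·cosβ = 57.9655
L = r1·wrap1 + r2·wrap2 + 2·C·cosβ = 12·3.2106 + 10·3.0726 + 2·57.9655 = 185.1840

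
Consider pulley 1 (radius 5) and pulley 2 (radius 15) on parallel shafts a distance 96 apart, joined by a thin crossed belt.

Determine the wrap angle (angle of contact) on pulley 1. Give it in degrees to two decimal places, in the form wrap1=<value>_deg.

wrap1=204.05_deg

crossed belt: β = asin((r1+r2)/C) = asin(20/96) = 12.0247°
wrap1 = wrap2 = π + 2β = 204.0494°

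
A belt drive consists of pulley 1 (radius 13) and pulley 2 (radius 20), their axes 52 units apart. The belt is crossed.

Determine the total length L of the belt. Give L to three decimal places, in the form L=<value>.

L=229.422

crossed belt: β = asin((r1+r2)/C) = asin(33/52) = 39.3915°
wrap1 = wrap2 = π + 2β = 258.7829°
tangent length = C·cosβ = 40.1871
L = (r1+r2)·wrap + 2·C·cosβ = 33·4.5166 + 2·40.1871 = 229.4224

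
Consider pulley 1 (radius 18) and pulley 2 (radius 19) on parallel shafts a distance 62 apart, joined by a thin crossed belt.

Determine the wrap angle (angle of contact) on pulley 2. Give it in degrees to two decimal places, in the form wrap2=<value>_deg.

wrap2=253.28_deg

crossed belt: β = asin((r1+r2)/C) = asin(37/62) = 36.6392°
wrap1 = wrap2 = π + 2β = 253.2784°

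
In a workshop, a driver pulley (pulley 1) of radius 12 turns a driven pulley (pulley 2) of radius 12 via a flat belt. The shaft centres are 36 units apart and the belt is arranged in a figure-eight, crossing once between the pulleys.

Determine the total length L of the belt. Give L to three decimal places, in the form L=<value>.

crossed belt: β = asin((r1+r2)/C) = asin(24/36) = 41.8103°
wrap1 = wrap2 = π + 2β = 263.6206°
tangent length = C·cosβ = 26.8328
L = (r1+r2)·wrap + 2·C·cosβ = 24·4.6010 + 2·26.8328 = 164.0908

L=164.091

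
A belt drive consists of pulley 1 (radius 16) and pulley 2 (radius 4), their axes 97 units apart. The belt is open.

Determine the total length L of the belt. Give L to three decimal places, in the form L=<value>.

open belt: β = asin((r2−r1)/C) = asin(-12/97) = -7.1063°
wrap1 = π − 2β = 194.2127°
wrap2 = π + 2β = 165.7873°
tangent length = C·cosβ = 96.2549
L = r1·wrap1 + r2·wrap2 + 2·C·cosβ = 16·3.3897 + 4·2.8935 + 2·96.2549 = 258.3183

L=258.318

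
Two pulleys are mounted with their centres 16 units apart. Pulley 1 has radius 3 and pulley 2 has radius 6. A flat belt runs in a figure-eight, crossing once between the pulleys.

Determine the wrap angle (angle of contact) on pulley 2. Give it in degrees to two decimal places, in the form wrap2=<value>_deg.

crossed belt: β = asin((r1+r2)/C) = asin(9/16) = 34.2289°
wrap1 = wrap2 = π + 2β = 248.4577°

wrap2=248.46_deg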